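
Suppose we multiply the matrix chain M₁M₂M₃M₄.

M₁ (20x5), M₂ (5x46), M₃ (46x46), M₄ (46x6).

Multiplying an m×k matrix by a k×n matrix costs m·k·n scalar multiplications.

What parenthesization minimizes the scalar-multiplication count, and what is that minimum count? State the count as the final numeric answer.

12560

Adjacent pairs: M₁M₂ = 20·5·46 = 4600; M₂M₃ = 5·46·46 = 10580; M₃M₄ = 46·46·6 = 12696.
Length 3: M₁..M₃: k=1: 0+10580+20·5·46=15180; k=2: 4600+0+20·46·46=46920 → min 15180 | M₂..M₄: k=2: 0+12696+5·46·6=14076; k=3: 10580+0+5·46·6=11960 → min 11960.
Length 4: M₁..M₄: k=1: 0+11960+20·5·6=12560; k=2: 4600+12696+20·46·6=22816; k=3: 15180+0+20·46·6=20700 → min 12560.
Optimal parenthesization: (M₁((M₂M₃)M₄)) with cost 12560.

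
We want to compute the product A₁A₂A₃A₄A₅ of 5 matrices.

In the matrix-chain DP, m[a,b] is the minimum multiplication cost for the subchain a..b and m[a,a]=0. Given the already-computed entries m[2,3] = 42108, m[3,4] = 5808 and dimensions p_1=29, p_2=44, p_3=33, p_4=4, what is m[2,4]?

10912

m[2,4] = min over k∈[2,3] of m[2,k]+m[k+1,4]+p_{1}·p_k·p_{4}.
k=2: 0 + 5808 + 29·44·4 = 10912; k=3: 42108 + 0 + 29·33·4 = 45936.
Minimum: 10912 at k=2.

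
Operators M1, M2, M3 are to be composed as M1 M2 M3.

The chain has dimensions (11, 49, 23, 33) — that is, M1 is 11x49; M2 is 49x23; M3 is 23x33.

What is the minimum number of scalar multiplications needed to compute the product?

Order (M1 (M2 M3)): (M2 M3): 49×23 by 23×33 → 49×33, cost 49·23·33 = 37191; (M1 (M2 M3)): 11×49 by 49×33 → 11×33, cost 11·49·33 = 17787; cumulative 54978. Total 54978.
Order ((M1 M2) M3): (M1 M2): 11×49 by 49×23 → 11×23, cost 11·49·23 = 12397; ((M1 M2) M3): 11×23 by 23×33 → 11×33, cost 11·23·33 = 8349; cumulative 20746. Total 20746.
Minimum: 20746.

20746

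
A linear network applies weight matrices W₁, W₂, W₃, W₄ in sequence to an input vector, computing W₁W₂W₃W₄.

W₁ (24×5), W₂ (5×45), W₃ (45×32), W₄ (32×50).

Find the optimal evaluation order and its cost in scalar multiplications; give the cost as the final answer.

21200

Adjacent pairs: W₁W₂ = 24·5·45 = 5400; W₂W₃ = 5·45·32 = 7200; W₃W₄ = 45·32·50 = 72000.
Length 3: W₁..W₃: k=1: 0+7200+24·5·32=11040; k=2: 5400+0+24·45·32=39960 → min 11040 | W₂..W₄: k=2: 0+72000+5·45·50=83250; k=3: 7200+0+5·32·50=15200 → min 15200.
Length 4: W₁..W₄: k=1: 0+15200+24·5·50=21200; k=2: 5400+72000+24·45·50=131400; k=3: 11040+0+24·32·50=49440 → min 21200.
Optimal parenthesization: (W₁((W₂W₃)W₄)) with cost 21200.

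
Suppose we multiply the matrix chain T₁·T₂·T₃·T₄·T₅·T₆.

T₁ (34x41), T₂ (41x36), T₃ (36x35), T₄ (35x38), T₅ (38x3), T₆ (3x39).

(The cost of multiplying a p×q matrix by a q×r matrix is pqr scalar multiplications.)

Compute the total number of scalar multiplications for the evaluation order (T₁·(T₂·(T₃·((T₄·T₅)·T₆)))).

(T₄·T₅): 35×38 by 38×3 → 35×3, cost 35·38·3 = 3990
((T₄·T₅)·T₆): 35×3 by 3×39 → 35×39, cost 35·3·39 = 4095; cumulative 8085
(T₃·((T₄·T₅)·T₆)): 36×35 by 35×39 → 36×39, cost 36·35·39 = 49140; cumulative 57225
(T₂·(T₃·((T₄·T₅)·T₆))): 41×36 by 36×39 → 41×39, cost 41·36·39 = 57564; cumulative 114789
(T₁·(T₂·(T₃·((T₄·T₅)·T₆)))): 34×41 by 41×39 → 34×39, cost 34·41·39 = 54366; cumulative 169155
Total: 169155 scalar multiplications.

169155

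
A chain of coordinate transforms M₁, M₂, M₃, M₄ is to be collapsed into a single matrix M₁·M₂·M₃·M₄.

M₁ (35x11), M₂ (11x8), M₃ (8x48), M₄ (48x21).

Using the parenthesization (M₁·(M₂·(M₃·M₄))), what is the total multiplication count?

17997

(M₃·M₄): 8×48 by 48×21 → 8×21, cost 8·48·21 = 8064
(M₂·(M₃·M₄)): 11×8 by 8×21 → 11×21, cost 11·8·21 = 1848; cumulative 9912
(M₁·(M₂·(M₃·M₄))): 35×11 by 11×21 → 35×21, cost 35·11·21 = 8085; cumulative 17997
Total: 17997 scalar multiplications.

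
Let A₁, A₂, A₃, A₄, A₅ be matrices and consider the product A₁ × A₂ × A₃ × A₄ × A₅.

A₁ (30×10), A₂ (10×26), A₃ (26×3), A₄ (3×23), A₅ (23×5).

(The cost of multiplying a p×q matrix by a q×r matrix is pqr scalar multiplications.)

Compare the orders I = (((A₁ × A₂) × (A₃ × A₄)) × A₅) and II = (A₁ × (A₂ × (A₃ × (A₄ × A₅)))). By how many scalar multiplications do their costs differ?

27449

Order I = (((A₁ × A₂) × (A₃ × A₄)) × A₅): (A₁ × A₂): 30×10 by 10×26 → 30×26, cost 30·10·26 = 7800; (A₃ × A₄): 26×3 by 3×23 → 26×23, cost 26·3·23 = 1794; ((A₁ × A₂) × (A₃ × A₄)): 30×26 by 26×23 → 30×23, cost 30·26·23 = 17940; cumulative 27534; (((A₁ × A₂) × (A₃ × A₄)) × A₅): 30×23 by 23×5 → 30×5, cost 30·23·5 = 3450; cumulative 30984. Total 30984.
Order II = (A₁ × (A₂ × (A₃ × (A₄ × A₅)))): (A₄ × A₅): 3×23 by 23×5 → 3×5, cost 3·23·5 = 345; (A₃ × (A₄ × A₅)): 26×3 by 3×5 → 26×5, cost 26·3·5 = 390; cumulative 735; (A₂ × (A₃ × (A₄ × A₅))): 10×26 by 26×5 → 10×5, cost 10·26·5 = 1300; cumulative 2035; (A₁ × (A₂ × (A₃ × (A₄ × A₅)))): 30×10 by 10×5 → 30×5, cost 30·10·5 = 1500; cumulative 3535. Total 3535.
Difference: |30984 − 3535| = 27449.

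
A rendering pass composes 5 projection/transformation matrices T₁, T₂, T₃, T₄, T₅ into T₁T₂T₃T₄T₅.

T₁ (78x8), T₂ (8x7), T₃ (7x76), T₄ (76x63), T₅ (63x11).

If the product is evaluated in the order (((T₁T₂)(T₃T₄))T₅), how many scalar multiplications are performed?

(T₁T₂): 78×8 by 8×7 → 78×7, cost 78·8·7 = 4368
(T₃T₄): 7×76 by 76×63 → 7×63, cost 7·76·63 = 33516
((T₁T₂)(T₃T₄)): 78×7 by 7×63 → 78×63, cost 78·7·63 = 34398; cumulative 72282
(((T₁T₂)(T₃T₄))T₅): 78×63 by 63×11 → 78×11, cost 78·63·11 = 54054; cumulative 126336
Total: 126336 scalar multiplications.

126336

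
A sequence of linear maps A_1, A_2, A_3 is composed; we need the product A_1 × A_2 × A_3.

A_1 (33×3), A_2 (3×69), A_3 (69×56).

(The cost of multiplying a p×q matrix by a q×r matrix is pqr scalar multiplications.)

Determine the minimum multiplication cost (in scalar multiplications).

Order (A_1 × (A_2 × A_3)): (A_2 × A_3): 3×69 by 69×56 → 3×56, cost 3·69·56 = 11592; (A_1 × (A_2 × A_3)): 33×3 by 3×56 → 33×56, cost 33·3·56 = 5544; cumulative 17136. Total 17136.
Order ((A_1 × A_2) × A_3): (A_1 × A_2): 33×3 by 3×69 → 33×69, cost 33·3·69 = 6831; ((A_1 × A_2) × A_3): 33×69 by 69×56 → 33×56, cost 33·69·56 = 127512; cumulative 134343. Total 134343.
Minimum: 17136.

17136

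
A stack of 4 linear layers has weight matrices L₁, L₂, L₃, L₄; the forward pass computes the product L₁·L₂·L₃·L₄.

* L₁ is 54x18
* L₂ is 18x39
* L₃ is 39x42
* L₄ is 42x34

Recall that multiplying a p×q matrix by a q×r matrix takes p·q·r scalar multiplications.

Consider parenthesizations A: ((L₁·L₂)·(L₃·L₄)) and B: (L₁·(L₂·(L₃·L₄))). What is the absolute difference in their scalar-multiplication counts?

Order A = ((L₁·L₂)·(L₃·L₄)): (L₁·L₂): 54×18 by 18×39 → 54×39, cost 54·18·39 = 37908; (L₃·L₄): 39×42 by 42×34 → 39×34, cost 39·42·34 = 55692; ((L₁·L₂)·(L₃·L₄)): 54×39 by 39×34 → 54×34, cost 54·39·34 = 71604; cumulative 165204. Total 165204.
Order B = (L₁·(L₂·(L₃·L₄))): (L₃·L₄): 39×42 by 42×34 → 39×34, cost 39·42·34 = 55692; (L₂·(L₃·L₄)): 18×39 by 39×34 → 18×34, cost 18·39·34 = 23868; cumulative 79560; (L₁·(L₂·(L₃·L₄))): 54×18 by 18×34 → 54×34, cost 54·18·34 = 33048; cumulative 112608. Total 112608.
Difference: |165204 − 112608| = 52596.

52596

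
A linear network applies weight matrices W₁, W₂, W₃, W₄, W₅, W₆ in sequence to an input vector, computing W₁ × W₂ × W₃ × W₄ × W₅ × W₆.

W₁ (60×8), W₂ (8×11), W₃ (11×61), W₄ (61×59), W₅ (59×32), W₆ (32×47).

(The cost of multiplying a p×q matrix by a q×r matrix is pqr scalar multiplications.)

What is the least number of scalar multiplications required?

83856

Adjacent pairs: W₁W₂ = 60·8·11 = 5280; W₂W₃ = 8·11·61 = 5368; W₃W₄ = 11·61·59 = 39589; W₄W₅ = 61·59·32 = 115168; W₅W₆ = 59·32·47 = 88736.
Length 3: W₁..W₃: k=1: 0+5368+60·8·61=34648; k=2: 5280+0+60·11·61=45540 → min 34648 | W₂..W₄: k=2: 0+39589+8·11·59=44781; k=3: 5368+0+8·61·59=34160 → min 34160 | W₃..W₅: k=3: 0+115168+11·61·32=136640; k=4: 39589+0+11·59·32=60357 → min 60357 | W₄..W₆: k=4: 0+88736+61·59·47=257889; k=5: 115168+0+61·32·47=206912 → min 206912.
Length 4: W₁..W₄: k=1: 0+34160+60·8·59=62480; k=2: 5280+39589+60·11·59=83809; k=3: 34648+0+60·61·59=250588 → min 62480 | W₂..W₅: k=2: 0+60357+8·11·32=63173; k=3: 5368+115168+8·61·32=136152; k=4: 34160+0+8·59·32=49264 → min 49264 | W₃..W₆: k=3: 0+206912+11·61·47=238449; k=4: 39589+88736+11·59·47=158828; k=5: 60357+0+11·32·47=76901 → min 76901.
Length 5: W₁..W₅: k=1: 0+49264+60·8·32=64624; k=2: 5280+60357+60·11·32=86757; k=3: 34648+115168+60·61·32=266936; k=4: 62480+0+60·59·32=175760 → min 64624 | W₂..W₆: k=2: 0+76901+8·11·47=81037; k=3: 5368+206912+8·61·47=235216; k=4: 34160+88736+8·59·47=145080; k=5: 49264+0+8·32·47=61296 → min 61296.
Length 6: W₁..W₆: k=1: 0+61296+60·8·47=83856; k=2: 5280+76901+60·11·47=113201; k=3: 34648+206912+60·61·47=413580; k=4: 62480+88736+60·59·47=317596; k=5: 64624+0+60·32·47=154864 → min 83856.
Optimal order: (W₁ × ((((W₂ × W₃) × W₄) × W₅) × W₆)) with cost 83856.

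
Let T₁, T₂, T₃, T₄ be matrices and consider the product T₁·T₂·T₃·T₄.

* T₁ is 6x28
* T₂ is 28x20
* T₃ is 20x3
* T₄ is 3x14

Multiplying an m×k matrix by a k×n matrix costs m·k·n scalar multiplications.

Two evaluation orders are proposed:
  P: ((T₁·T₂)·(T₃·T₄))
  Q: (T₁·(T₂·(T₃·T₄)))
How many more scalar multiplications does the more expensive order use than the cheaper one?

Order P = ((T₁·T₂)·(T₃·T₄)): (T₁·T₂): 6×28 by 28×20 → 6×20, cost 6·28·20 = 3360; (T₃·T₄): 20×3 by 3×14 → 20×14, cost 20·3·14 = 840; ((T₁·T₂)·(T₃·T₄)): 6×20 by 20×14 → 6×14, cost 6·20·14 = 1680; cumulative 5880. Total 5880.
Order Q = (T₁·(T₂·(T₃·T₄))): (T₃·T₄): 20×3 by 3×14 → 20×14, cost 20·3·14 = 840; (T₂·(T₃·T₄)): 28×20 by 20×14 → 28×14, cost 28·20·14 = 7840; cumulative 8680; (T₁·(T₂·(T₃·T₄))): 6×28 by 28×14 → 6×14, cost 6·28·14 = 2352; cumulative 11032. Total 11032.
Difference: |5880 − 11032| = 5152.

5152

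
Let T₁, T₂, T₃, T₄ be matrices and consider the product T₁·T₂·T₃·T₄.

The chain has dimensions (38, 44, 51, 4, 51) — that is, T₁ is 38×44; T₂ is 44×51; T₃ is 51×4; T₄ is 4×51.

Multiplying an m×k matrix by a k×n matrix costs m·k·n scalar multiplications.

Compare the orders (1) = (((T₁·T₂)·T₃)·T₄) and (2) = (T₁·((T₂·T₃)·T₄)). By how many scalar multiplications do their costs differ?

Order (1) = (((T₁·T₂)·T₃)·T₄): (T₁·T₂): 38×44 by 44×51 → 38×51, cost 38·44·51 = 85272; ((T₁·T₂)·T₃): 38×51 by 51×4 → 38×4, cost 38·51·4 = 7752; cumulative 93024; (((T₁·T₂)·T₃)·T₄): 38×4 by 4×51 → 38×51, cost 38·4·51 = 7752; cumulative 100776. Total 100776.
Order (2) = (T₁·((T₂·T₃)·T₄)): (T₂·T₃): 44×51 by 51×4 → 44×4, cost 44·51·4 = 8976; ((T₂·T₃)·T₄): 44×4 by 4×51 → 44×51, cost 44·4·51 = 8976; cumulative 17952; (T₁·((T₂·T₃)·T₄)): 38×44 by 44×51 → 38×51, cost 38·44·51 = 85272; cumulative 103224. Total 103224.
Difference: |100776 − 103224| = 2448.

2448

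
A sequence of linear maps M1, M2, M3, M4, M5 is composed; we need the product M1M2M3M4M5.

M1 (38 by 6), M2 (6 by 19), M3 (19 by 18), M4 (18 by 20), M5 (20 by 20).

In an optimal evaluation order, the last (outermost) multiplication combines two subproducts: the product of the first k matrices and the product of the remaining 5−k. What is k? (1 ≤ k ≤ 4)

1

Adjacent pairs: M1M2 = 38·6·19 = 4332; M2M3 = 6·19·18 = 2052; M3M4 = 19·18·20 = 6840; M4M5 = 18·20·20 = 7200.
Length 3: M1..M3: k=1: 0+2052+38·6·18=6156; k=2: 4332+0+38·19·18=17328 → min 6156 | M2..M4: k=2: 0+6840+6·19·20=9120; k=3: 2052+0+6·18·20=4212 → min 4212 | M3..M5: k=3: 0+7200+19·18·20=14040; k=4: 6840+0+19·20·20=14440 → min 14040.
Length 4: M1..M4: k=1: 0+4212+38·6·20=8772; k=2: 4332+6840+38·19·20=25612; k=3: 6156+0+38·18·20=19836 → min 8772 | M2..M5: k=2: 0+14040+6·19·20=16320; k=3: 2052+7200+6·18·20=11412; k=4: 4212+0+6·20·20=6612 → min 6612.
Top-level splits: k=1: (M1..M1)·(M2..M5) → 0+6612+38·6·20 = 11172; k=2: (M1..M2)·(M3..M5) → 4332+14040+38·19·20 = 32812; k=3: (M1..M3)·(M4..M5) → 6156+7200+38·18·20 = 27036; k=4: (M1..M4)·(M5..M5) → 8772+0+38·20·20 = 23972.
Best split is after M1, i.e. k = 1.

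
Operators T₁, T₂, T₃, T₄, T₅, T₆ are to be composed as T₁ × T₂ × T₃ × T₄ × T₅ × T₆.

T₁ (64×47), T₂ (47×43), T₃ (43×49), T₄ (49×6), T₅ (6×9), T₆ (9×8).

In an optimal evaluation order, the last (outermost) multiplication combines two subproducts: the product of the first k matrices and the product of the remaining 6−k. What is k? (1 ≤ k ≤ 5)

4

Adjacent pairs: T₁T₂ = 64·47·43 = 129344; T₂T₃ = 47·43·49 = 99029; T₃T₄ = 43·49·6 = 12642; T₄T₅ = 49·6·9 = 2646; T₅T₆ = 6·9·8 = 432.
Length 3: T₁..T₃: k=1: 0+99029+64·47·49=246421; k=2: 129344+0+64·43·49=264192 → min 246421 | T₂..T₄: k=2: 0+12642+47·43·6=24768; k=3: 99029+0+47·49·6=112847 → min 24768 | T₃..T₅: k=3: 0+2646+43·49·9=21609; k=4: 12642+0+43·6·9=14964 → min 14964 | T₄..T₆: k=4: 0+432+49·6·8=2784; k=5: 2646+0+49·9·8=6174 → min 2784.
Length 4: T₁..T₄: k=1: 0+24768+64·47·6=42816; k=2: 129344+12642+64·43·6=158498; k=3: 246421+0+64·49·6=265237 → min 42816 | T₂..T₅: k=2: 0+14964+47·43·9=33153; k=3: 99029+2646+47·49·9=122402; k=4: 24768+0+47·6·9=27306 → min 27306 | T₃..T₆: k=3: 0+2784+43·49·8=19640; k=4: 12642+432+43·6·8=15138; k=5: 14964+0+43·9·8=18060 → min 15138.
Length 5: T₁..T₅: k=1: 0+27306+64·47·9=54378; k=2: 129344+14964+64·43·9=169076; k=3: 246421+2646+64·49·9=277291; k=4: 42816+0+64·6·9=46272 → min 46272 | T₂..T₆: k=2: 0+15138+47·43·8=31306; k=3: 99029+2784+47·49·8=120237; k=4: 24768+432+47·6·8=27456; k=5: 27306+0+47·9·8=30690 → min 27456.
Top-level splits: k=1: (T₁..T₁)·(T₂..T₆) → 0+27456+64·47·8 = 51520; k=2: (T₁..T₂)·(T₃..T₆) → 129344+15138+64·43·8 = 166498; k=3: (T₁..T₃)·(T₄..T₆) → 246421+2784+64·49·8 = 274293; k=4: (T₁..T₄)·(T₅..T₆) → 42816+432+64·6·8 = 46320; k=5: (T₁..T₅)·(T₆..T₆) → 46272+0+64·9·8 = 50880.
Best split is after T₄, i.e. k = 4.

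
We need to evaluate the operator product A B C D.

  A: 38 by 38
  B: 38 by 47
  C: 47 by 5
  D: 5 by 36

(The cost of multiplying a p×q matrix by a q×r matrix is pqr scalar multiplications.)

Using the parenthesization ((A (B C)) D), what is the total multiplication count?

22990

(B C): 38×47 by 47×5 → 38×5, cost 38·47·5 = 8930
(A (B C)): 38×38 by 38×5 → 38×5, cost 38·38·5 = 7220; cumulative 16150
((A (B C)) D): 38×5 by 5×36 → 38×36, cost 38·5·36 = 6840; cumulative 22990
Total: 22990 scalar multiplications.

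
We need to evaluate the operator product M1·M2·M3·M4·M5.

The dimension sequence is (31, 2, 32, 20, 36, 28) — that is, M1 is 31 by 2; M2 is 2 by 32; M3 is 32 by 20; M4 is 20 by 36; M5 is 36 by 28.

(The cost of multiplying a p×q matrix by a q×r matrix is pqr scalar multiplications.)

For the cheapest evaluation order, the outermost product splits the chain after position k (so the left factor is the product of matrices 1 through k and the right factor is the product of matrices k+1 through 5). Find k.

Adjacent pairs: M1M2 = 31·2·32 = 1984; M2M3 = 2·32·20 = 1280; M3M4 = 32·20·36 = 23040; M4M5 = 20·36·28 = 20160.
Length 3: M1..M3: k=1: 0+1280+31·2·20=2520; k=2: 1984+0+31·32·20=21824 → min 2520 | M2..M4: k=2: 0+23040+2·32·36=25344; k=3: 1280+0+2·20·36=2720 → min 2720 | M3..M5: k=3: 0+20160+32·20·28=38080; k=4: 23040+0+32·36·28=55296 → min 38080.
Length 4: M1..M4: k=1: 0+2720+31·2·36=4952; k=2: 1984+23040+31·32·36=60736; k=3: 2520+0+31·20·36=24840 → min 4952 | M2..M5: k=2: 0+38080+2·32·28=39872; k=3: 1280+20160+2·20·28=22560; k=4: 2720+0+2·36·28=4736 → min 4736.
Top-level splits: k=1: (M1..M1)·(M2..M5) → 0+4736+31·2·28 = 6472; k=2: (M1..M2)·(M3..M5) → 1984+38080+31·32·28 = 67840; k=3: (M1..M3)·(M4..M5) → 2520+20160+31·20·28 = 40040; k=4: (M1..M4)·(M5..M5) → 4952+0+31·36·28 = 36200.
Best split is after M1, i.e. k = 1.

1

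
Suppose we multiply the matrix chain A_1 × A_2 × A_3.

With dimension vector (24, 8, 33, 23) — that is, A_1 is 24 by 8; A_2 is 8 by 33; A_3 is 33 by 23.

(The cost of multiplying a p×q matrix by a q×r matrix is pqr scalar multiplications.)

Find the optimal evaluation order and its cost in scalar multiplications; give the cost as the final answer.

10488

(A_1 × (A_2 × A_3)): cost 10488.
((A_1 × A_2) × A_3): cost 24552.
Optimal: (A_1 × (A_2 × A_3)) with cost 10488.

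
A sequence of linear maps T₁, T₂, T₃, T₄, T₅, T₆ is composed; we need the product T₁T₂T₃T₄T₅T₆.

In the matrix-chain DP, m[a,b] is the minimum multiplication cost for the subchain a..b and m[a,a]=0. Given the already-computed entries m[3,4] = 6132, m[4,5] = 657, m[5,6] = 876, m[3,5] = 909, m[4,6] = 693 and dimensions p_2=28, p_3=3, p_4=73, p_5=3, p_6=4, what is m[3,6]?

m[3,6] = min over k∈[3,5] of m[3,k]+m[k+1,6]+p_{2}·p_k·p_{6}.
k=3: 0 + 693 + 28·3·4 = 1029; k=4: 6132 + 876 + 28·73·4 = 15184; k=5: 909 + 0 + 28·3·4 = 1245.
Minimum: 1029 at k=3.

1029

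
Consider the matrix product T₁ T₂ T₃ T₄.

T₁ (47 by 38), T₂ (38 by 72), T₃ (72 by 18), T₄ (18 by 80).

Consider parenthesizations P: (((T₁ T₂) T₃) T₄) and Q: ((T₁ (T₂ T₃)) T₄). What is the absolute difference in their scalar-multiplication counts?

108108

Order P = (((T₁ T₂) T₃) T₄): (T₁ T₂): 47×38 by 38×72 → 47×72, cost 47·38·72 = 128592; ((T₁ T₂) T₃): 47×72 by 72×18 → 47×18, cost 47·72·18 = 60912; cumulative 189504; (((T₁ T₂) T₃) T₄): 47×18 by 18×80 → 47×80, cost 47·18·80 = 67680; cumulative 257184. Total 257184.
Order Q = ((T₁ (T₂ T₃)) T₄): (T₂ T₃): 38×72 by 72×18 → 38×18, cost 38·72·18 = 49248; (T₁ (T₂ T₃)): 47×38 by 38×18 → 47×18, cost 47·38·18 = 32148; cumulative 81396; ((T₁ (T₂ T₃)) T₄): 47×18 by 18×80 → 47×80, cost 47·18·80 = 67680; cumulative 149076. Total 149076.
Difference: |257184 − 149076| = 108108.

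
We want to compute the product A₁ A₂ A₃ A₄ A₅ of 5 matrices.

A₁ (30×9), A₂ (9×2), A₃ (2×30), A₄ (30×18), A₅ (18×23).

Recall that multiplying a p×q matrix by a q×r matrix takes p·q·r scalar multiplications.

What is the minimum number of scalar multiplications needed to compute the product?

3828

Adjacent pairs: A₁A₂ = 30·9·2 = 540; A₂A₃ = 9·2·30 = 540; A₃A₄ = 2·30·18 = 1080; A₄A₅ = 30·18·23 = 12420.
Length 3: A₁..A₃: k=1: 0+540+30·9·30=8640; k=2: 540+0+30·2·30=2340 → min 2340 | A₂..A₄: k=2: 0+1080+9·2·18=1404; k=3: 540+0+9·30·18=5400 → min 1404 | A₃..A₅: k=3: 0+12420+2·30·23=13800; k=4: 1080+0+2·18·23=1908 → min 1908.
Length 4: A₁..A₄: k=1: 0+1404+30·9·18=6264; k=2: 540+1080+30·2·18=2700; k=3: 2340+0+30·30·18=18540 → min 2700 | A₂..A₅: k=2: 0+1908+9·2·23=2322; k=3: 540+12420+9·30·23=19170; k=4: 1404+0+9·18·23=5130 → min 2322.
Length 5: A₁..A₅: k=1: 0+2322+30·9·23=8532; k=2: 540+1908+30·2·23=3828; k=3: 2340+12420+30·30·23=35460; k=4: 2700+0+30·18·23=15120 → min 3828.
Optimal order: ((A₁ A₂) ((A₃ A₄) A₅)) with cost 3828.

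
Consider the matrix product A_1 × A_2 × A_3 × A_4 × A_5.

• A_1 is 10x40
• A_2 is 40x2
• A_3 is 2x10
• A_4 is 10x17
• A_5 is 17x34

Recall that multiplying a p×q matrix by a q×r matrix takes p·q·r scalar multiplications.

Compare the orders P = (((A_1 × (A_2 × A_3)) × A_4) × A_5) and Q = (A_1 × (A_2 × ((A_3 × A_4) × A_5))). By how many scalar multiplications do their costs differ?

5536

Order P = (((A_1 × (A_2 × A_3)) × A_4) × A_5): (A_2 × A_3): 40×2 by 2×10 → 40×10, cost 40·2·10 = 800; (A_1 × (A_2 × A_3)): 10×40 by 40×10 → 10×10, cost 10·40·10 = 4000; cumulative 4800; ((A_1 × (A_2 × A_3)) × A_4): 10×10 by 10×17 → 10×17, cost 10·10·17 = 1700; cumulative 6500; (((A_1 × (A_2 × A_3)) × A_4) × A_5): 10×17 by 17×34 → 10×34, cost 10·17·34 = 5780; cumulative 12280. Total 12280.
Order Q = (A_1 × (A_2 × ((A_3 × A_4) × A_5))): (A_3 × A_4): 2×10 by 10×17 → 2×17, cost 2·10·17 = 340; ((A_3 × A_4) × A_5): 2×17 by 17×34 → 2×34, cost 2·17·34 = 1156; cumulative 1496; (A_2 × ((A_3 × A_4) × A_5)): 40×2 by 2×34 → 40×34, cost 40·2·34 = 2720; cumulative 4216; (A_1 × (A_2 × ((A_3 × A_4) × A_5))): 10×40 by 40×34 → 10×34, cost 10·40·34 = 13600; cumulative 17816. Total 17816.
Difference: |12280 − 17816| = 5536.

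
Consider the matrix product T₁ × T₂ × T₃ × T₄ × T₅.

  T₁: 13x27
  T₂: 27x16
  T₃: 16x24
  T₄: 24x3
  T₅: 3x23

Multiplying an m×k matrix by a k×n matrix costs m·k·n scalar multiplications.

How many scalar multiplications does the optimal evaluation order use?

Adjacent pairs: T₁T₂ = 13·27·16 = 5616; T₂T₃ = 27·16·24 = 10368; T₃T₄ = 16·24·3 = 1152; T₄T₅ = 24·3·23 = 1656.
Length 3: T₁..T₃: k=1: 0+10368+13·27·24=18792; k=2: 5616+0+13·16·24=10608 → min 10608 | T₂..T₄: k=2: 0+1152+27·16·3=2448; k=3: 10368+0+27·24·3=12312 → min 2448 | T₃..T₅: k=3: 0+1656+16·24·23=10488; k=4: 1152+0+16·3·23=2256 → min 2256.
Length 4: T₁..T₄: k=1: 0+2448+13·27·3=3501; k=2: 5616+1152+13·16·3=7392; k=3: 10608+0+13·24·3=11544 → min 3501 | T₂..T₅: k=2: 0+2256+27·16·23=12192; k=3: 10368+1656+27·24·23=26928; k=4: 2448+0+27·3·23=4311 → min 4311.
Length 5: T₁..T₅: k=1: 0+4311+13·27·23=12384; k=2: 5616+2256+13·16·23=12656; k=3: 10608+1656+13·24·23=19440; k=4: 3501+0+13·3·23=4398 → min 4398.
Optimal order: ((T₁ × (T₂ × (T₃ × T₄))) × T₅) with cost 4398.

4398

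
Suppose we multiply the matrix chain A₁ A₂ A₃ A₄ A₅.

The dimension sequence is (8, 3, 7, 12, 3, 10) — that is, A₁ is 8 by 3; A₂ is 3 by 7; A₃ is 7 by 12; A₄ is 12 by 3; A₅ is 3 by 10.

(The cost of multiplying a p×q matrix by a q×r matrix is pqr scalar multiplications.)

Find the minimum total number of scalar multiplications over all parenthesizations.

627

Adjacent pairs: A₁A₂ = 8·3·7 = 168; A₂A₃ = 3·7·12 = 252; A₃A₄ = 7·12·3 = 252; A₄A₅ = 12·3·10 = 360.
Length 3: A₁..A₃: k=1: 0+252+8·3·12=540; k=2: 168+0+8·7·12=840 → min 540 | A₂..A₄: k=2: 0+252+3·7·3=315; k=3: 252+0+3·12·3=360 → min 315 | A₃..A₅: k=3: 0+360+7·12·10=1200; k=4: 252+0+7·3·10=462 → min 462.
Length 4: A₁..A₄: k=1: 0+315+8·3·3=387; k=2: 168+252+8·7·3=588; k=3: 540+0+8·12·3=828 → min 387 | A₂..A₅: k=2: 0+462+3·7·10=672; k=3: 252+360+3·12·10=972; k=4: 315+0+3·3·10=405 → min 405.
Length 5: A₁..A₅: k=1: 0+405+8·3·10=645; k=2: 168+462+8·7·10=1190; k=3: 540+360+8·12·10=1860; k=4: 387+0+8·3·10=627 → min 627.
Optimal order: ((A₁ (A₂ (A₃ A₄))) A₅) with cost 627.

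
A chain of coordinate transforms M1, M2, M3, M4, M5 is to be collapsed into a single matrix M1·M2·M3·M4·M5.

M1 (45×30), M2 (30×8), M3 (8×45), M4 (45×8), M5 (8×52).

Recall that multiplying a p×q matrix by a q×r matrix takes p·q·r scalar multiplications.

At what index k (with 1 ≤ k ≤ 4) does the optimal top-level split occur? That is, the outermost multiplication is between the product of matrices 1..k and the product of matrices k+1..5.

Adjacent pairs: M1M2 = 45·30·8 = 10800; M2M3 = 30·8·45 = 10800; M3M4 = 8·45·8 = 2880; M4M5 = 45·8·52 = 18720.
Length 3: M1..M3: k=1: 0+10800+45·30·45=71550; k=2: 10800+0+45·8·45=27000 → min 27000 | M2..M4: k=2: 0+2880+30·8·8=4800; k=3: 10800+0+30·45·8=21600 → min 4800 | M3..M5: k=3: 0+18720+8·45·52=37440; k=4: 2880+0+8·8·52=6208 → min 6208.
Length 4: M1..M4: k=1: 0+4800+45·30·8=15600; k=2: 10800+2880+45·8·8=16560; k=3: 27000+0+45·45·8=43200 → min 15600 | M2..M5: k=2: 0+6208+30·8·52=18688; k=3: 10800+18720+30·45·52=99720; k=4: 4800+0+30·8·52=17280 → min 17280.
Top-level splits: k=1: (M1..M1)·(M2..M5) → 0+17280+45·30·52 = 87480; k=2: (M1..M2)·(M3..M5) → 10800+6208+45·8·52 = 35728; k=3: (M1..M3)·(M4..M5) → 27000+18720+45·45·52 = 151020; k=4: (M1..M4)·(M5..M5) → 15600+0+45·8·52 = 34320.
Best split is after M4, i.e. k = 4.

4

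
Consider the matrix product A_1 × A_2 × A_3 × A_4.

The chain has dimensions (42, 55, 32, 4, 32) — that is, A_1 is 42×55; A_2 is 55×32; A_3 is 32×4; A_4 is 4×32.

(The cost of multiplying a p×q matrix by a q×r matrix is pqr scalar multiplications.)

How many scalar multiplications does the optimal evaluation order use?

21656

Adjacent pairs: A_1A_2 = 42·55·32 = 73920; A_2A_3 = 55·32·4 = 7040; A_3A_4 = 32·4·32 = 4096.
Length 3: A_1..A_3: k=1: 0+7040+42·55·4=16280; k=2: 73920+0+42·32·4=79296 → min 16280 | A_2..A_4: k=2: 0+4096+55·32·32=60416; k=3: 7040+0+55·4·32=14080 → min 14080.
Length 4: A_1..A_4: k=1: 0+14080+42·55·32=88000; k=2: 73920+4096+42·32·32=121024; k=3: 16280+0+42·4·32=21656 → min 21656.
Optimal order: ((A_1 × (A_2 × A_3)) × A_4) with cost 21656.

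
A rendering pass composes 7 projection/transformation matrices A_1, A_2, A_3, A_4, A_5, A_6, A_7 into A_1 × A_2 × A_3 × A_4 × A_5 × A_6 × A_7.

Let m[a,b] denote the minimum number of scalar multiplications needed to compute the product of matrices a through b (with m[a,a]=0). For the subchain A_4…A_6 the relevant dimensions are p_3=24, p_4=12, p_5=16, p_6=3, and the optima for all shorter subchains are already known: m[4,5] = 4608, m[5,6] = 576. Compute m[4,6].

1440

m[4,6] = min over k∈[4,5] of m[4,k]+m[k+1,6]+p_{3}·p_k·p_{6}.
k=4: 0 + 576 + 24·12·3 = 1440; k=5: 4608 + 0 + 24·16·3 = 5760.
Minimum: 1440 at k=4.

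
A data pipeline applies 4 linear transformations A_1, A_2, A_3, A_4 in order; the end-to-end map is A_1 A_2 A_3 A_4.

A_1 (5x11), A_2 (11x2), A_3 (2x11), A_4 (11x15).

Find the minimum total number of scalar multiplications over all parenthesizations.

Adjacent pairs: A_1A_2 = 5·11·2 = 110; A_2A_3 = 11·2·11 = 242; A_3A_4 = 2·11·15 = 330.
Length 3: A_1..A_3: k=1: 0+242+5·11·11=847; k=2: 110+0+5·2·11=220 → min 220 | A_2..A_4: k=2: 0+330+11·2·15=660; k=3: 242+0+11·11·15=2057 → min 660.
Length 4: A_1..A_4: k=1: 0+660+5·11·15=1485; k=2: 110+330+5·2·15=590; k=3: 220+0+5·11·15=1045 → min 590.
Optimal order: ((A_1 A_2) (A_3 A_4)) with cost 590.

590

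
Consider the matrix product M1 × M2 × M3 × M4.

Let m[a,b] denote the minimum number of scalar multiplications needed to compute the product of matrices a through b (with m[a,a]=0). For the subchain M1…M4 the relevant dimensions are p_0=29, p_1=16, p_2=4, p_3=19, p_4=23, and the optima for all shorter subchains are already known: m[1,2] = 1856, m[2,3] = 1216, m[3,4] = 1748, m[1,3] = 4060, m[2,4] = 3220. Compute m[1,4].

6272

m[1,4] = min over k∈[1,3] of m[1,k]+m[k+1,4]+p_{0}·p_k·p_{4}.
k=1: 0 + 3220 + 29·16·23 = 13892; k=2: 1856 + 1748 + 29·4·23 = 6272; k=3: 4060 + 0 + 29·19·23 = 16733.
Minimum: 6272 at k=2.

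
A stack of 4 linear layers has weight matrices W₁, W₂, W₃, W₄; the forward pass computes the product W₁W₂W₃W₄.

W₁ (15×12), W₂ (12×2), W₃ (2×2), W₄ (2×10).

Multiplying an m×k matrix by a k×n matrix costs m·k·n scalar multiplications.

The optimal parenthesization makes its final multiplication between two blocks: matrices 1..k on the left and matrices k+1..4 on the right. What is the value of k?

2

Adjacent pairs: W₁W₂ = 15·12·2 = 360; W₂W₃ = 12·2·2 = 48; W₃W₄ = 2·2·10 = 40.
Length 3: W₁..W₃: k=1: 0+48+15·12·2=408; k=2: 360+0+15·2·2=420 → min 408 | W₂..W₄: k=2: 0+40+12·2·10=280; k=3: 48+0+12·2·10=288 → min 280.
Top-level splits: k=1: (W₁..W₁)·(W₂..W₄) → 0+280+15·12·10 = 2080; k=2: (W₁..W₂)·(W₃..W₄) → 360+40+15·2·10 = 700; k=3: (W₁..W₃)·(W₄..W₄) → 408+0+15·2·10 = 708.
Best split is after W₂, i.e. k = 2.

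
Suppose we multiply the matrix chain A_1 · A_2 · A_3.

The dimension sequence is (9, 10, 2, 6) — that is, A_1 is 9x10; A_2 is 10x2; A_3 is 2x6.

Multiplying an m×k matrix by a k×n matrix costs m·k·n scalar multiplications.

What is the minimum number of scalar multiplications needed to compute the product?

Order (A_1 · (A_2 · A_3)): (A_2 · A_3): 10×2 by 2×6 → 10×6, cost 10·2·6 = 120; (A_1 · (A_2 · A_3)): 9×10 by 10×6 → 9×6, cost 9·10·6 = 540; cumulative 660. Total 660.
Order ((A_1 · A_2) · A_3): (A_1 · A_2): 9×10 by 10×2 → 9×2, cost 9·10·2 = 180; ((A_1 · A_2) · A_3): 9×2 by 2×6 → 9×6, cost 9·2·6 = 108; cumulative 288. Total 288.
Minimum: 288.

288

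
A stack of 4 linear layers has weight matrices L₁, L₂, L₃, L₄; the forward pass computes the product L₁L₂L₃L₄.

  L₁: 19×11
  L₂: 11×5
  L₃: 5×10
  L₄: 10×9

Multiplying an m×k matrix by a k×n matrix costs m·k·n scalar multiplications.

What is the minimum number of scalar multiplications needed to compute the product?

2350

Adjacent pairs: L₁L₂ = 19·11·5 = 1045; L₂L₃ = 11·5·10 = 550; L₃L₄ = 5·10·9 = 450.
Length 3: L₁..L₃: k=1: 0+550+19·11·10=2640; k=2: 1045+0+19·5·10=1995 → min 1995 | L₂..L₄: k=2: 0+450+11·5·9=945; k=3: 550+0+11·10·9=1540 → min 945.
Length 4: L₁..L₄: k=1: 0+945+19·11·9=2826; k=2: 1045+450+19·5·9=2350; k=3: 1995+0+19·10·9=3705 → min 2350.
Optimal order: ((L₁L₂)(L₃L₄)) with cost 2350.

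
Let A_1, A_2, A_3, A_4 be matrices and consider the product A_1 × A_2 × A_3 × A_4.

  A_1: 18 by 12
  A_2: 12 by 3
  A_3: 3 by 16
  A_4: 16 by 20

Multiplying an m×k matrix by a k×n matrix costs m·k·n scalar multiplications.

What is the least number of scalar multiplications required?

2688

Adjacent pairs: A_1A_2 = 18·12·3 = 648; A_2A_3 = 12·3·16 = 576; A_3A_4 = 3·16·20 = 960.
Length 3: A_1..A_3: k=1: 0+576+18·12·16=4032; k=2: 648+0+18·3·16=1512 → min 1512 | A_2..A_4: k=2: 0+960+12·3·20=1680; k=3: 576+0+12·16·20=4416 → min 1680.
Length 4: A_1..A_4: k=1: 0+1680+18·12·20=6000; k=2: 648+960+18·3·20=2688; k=3: 1512+0+18·16·20=7272 → min 2688.
Optimal order: ((A_1 × A_2) × (A_3 × A_4)) with cost 2688.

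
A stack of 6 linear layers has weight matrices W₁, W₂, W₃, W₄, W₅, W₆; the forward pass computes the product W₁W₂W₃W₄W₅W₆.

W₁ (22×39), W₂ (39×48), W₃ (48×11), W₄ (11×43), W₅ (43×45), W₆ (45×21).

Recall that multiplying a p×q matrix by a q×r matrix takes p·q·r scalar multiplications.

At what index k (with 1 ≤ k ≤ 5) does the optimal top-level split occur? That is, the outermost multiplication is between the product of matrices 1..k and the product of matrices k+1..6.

3

Adjacent pairs: W₁W₂ = 22·39·48 = 41184; W₂W₃ = 39·48·11 = 20592; W₃W₄ = 48·11·43 = 22704; W₄W₅ = 11·43·45 = 21285; W₅W₆ = 43·45·21 = 40635.
Length 3: W₁..W₃: k=1: 0+20592+22·39·11=30030; k=2: 41184+0+22·48·11=52800 → min 30030 | W₂..W₄: k=2: 0+22704+39·48·43=103200; k=3: 20592+0+39·11·43=39039 → min 39039 | W₃..W₅: k=3: 0+21285+48·11·45=45045; k=4: 22704+0+48·43·45=115584 → min 45045 | W₄..W₆: k=4: 0+40635+11·43·21=50568; k=5: 21285+0+11·45·21=31680 → min 31680.
Length 4: W₁..W₄: k=1: 0+39039+22·39·43=75933; k=2: 41184+22704+22·48·43=109296; k=3: 30030+0+22·11·43=40436 → min 40436 | W₂..W₅: k=2: 0+45045+39·48·45=129285; k=3: 20592+21285+39·11·45=61182; k=4: 39039+0+39·43·45=114504 → min 61182 | W₃..W₆: k=3: 0+31680+48·11·21=42768; k=4: 22704+40635+48·43·21=106683; k=5: 45045+0+48·45·21=90405 → min 42768.
Length 5: W₁..W₅: k=1: 0+61182+22·39·45=99792; k=2: 41184+45045+22·48·45=133749; k=3: 30030+21285+22·11·45=62205; k=4: 40436+0+22·43·45=83006 → min 62205 | W₂..W₆: k=2: 0+42768+39·48·21=82080; k=3: 20592+31680+39·11·21=61281; k=4: 39039+40635+39·43·21=114891; k=5: 61182+0+39·45·21=98037 → min 61281.
Top-level splits: k=1: (W₁..W₁)·(W₂..W₆) → 0+61281+22·39·21 = 79299; k=2: (W₁..W₂)·(W₃..W₆) → 41184+42768+22·48·21 = 106128; k=3: (W₁..W₃)·(W₄..W₆) → 30030+31680+22·11·21 = 66792; k=4: (W₁..W₄)·(W₅..W₆) → 40436+40635+22·43·21 = 100937; k=5: (W₁..W₅)·(W₆..W₆) → 62205+0+22·45·21 = 82995.
Best split is after W₃, i.e. k = 3.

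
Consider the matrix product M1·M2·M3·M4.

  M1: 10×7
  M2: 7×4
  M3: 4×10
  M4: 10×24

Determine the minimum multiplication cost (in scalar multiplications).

Adjacent pairs: M1M2 = 10·7·4 = 280; M2M3 = 7·4·10 = 280; M3M4 = 4·10·24 = 960.
Length 3: M1..M3: k=1: 0+280+10·7·10=980; k=2: 280+0+10·4·10=680 → min 680 | M2..M4: k=2: 0+960+7·4·24=1632; k=3: 280+0+7·10·24=1960 → min 1632.
Length 4: M1..M4: k=1: 0+1632+10·7·24=3312; k=2: 280+960+10·4·24=2200; k=3: 680+0+10·10·24=3080 → min 2200.
Optimal order: ((M1·M2)·(M3·M4)) with cost 2200.

2200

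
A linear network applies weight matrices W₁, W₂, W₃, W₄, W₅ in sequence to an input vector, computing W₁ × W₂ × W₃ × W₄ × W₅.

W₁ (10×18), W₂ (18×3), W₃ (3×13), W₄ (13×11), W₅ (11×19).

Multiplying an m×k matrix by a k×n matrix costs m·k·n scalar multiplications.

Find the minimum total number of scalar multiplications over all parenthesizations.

Adjacent pairs: W₁W₂ = 10·18·3 = 540; W₂W₃ = 18·3·13 = 702; W₃W₄ = 3·13·11 = 429; W₄W₅ = 13·11·19 = 2717.
Length 3: W₁..W₃: k=1: 0+702+10·18·13=3042; k=2: 540+0+10·3·13=930 → min 930 | W₂..W₄: k=2: 0+429+18·3·11=1023; k=3: 702+0+18·13·11=3276 → min 1023 | W₃..W₅: k=3: 0+2717+3·13·19=3458; k=4: 429+0+3·11·19=1056 → min 1056.
Length 4: W₁..W₄: k=1: 0+1023+10·18·11=3003; k=2: 540+429+10·3·11=1299; k=3: 930+0+10·13·11=2360 → min 1299 | W₂..W₅: k=2: 0+1056+18·3·19=2082; k=3: 702+2717+18·13·19=7865; k=4: 1023+0+18·11·19=4785 → min 2082.
Length 5: W₁..W₅: k=1: 0+2082+10·18·19=5502; k=2: 540+1056+10·3·19=2166; k=3: 930+2717+10·13·19=6117; k=4: 1299+0+10·11·19=3389 → min 2166.
Optimal order: ((W₁ × W₂) × ((W₃ × W₄) × W₅)) with cost 2166.

2166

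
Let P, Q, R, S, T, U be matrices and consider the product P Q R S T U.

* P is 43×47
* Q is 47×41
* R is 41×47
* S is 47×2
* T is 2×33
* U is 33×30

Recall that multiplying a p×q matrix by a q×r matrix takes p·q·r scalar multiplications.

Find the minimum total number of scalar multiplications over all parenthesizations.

Adjacent pairs: PQ = 43·47·41 = 82861; QR = 47·41·47 = 90569; RS = 41·47·2 = 3854; ST = 47·2·33 = 3102; TU = 2·33·30 = 1980.
Length 3: P..R: k=1: 0+90569+43·47·47=185556; k=2: 82861+0+43·41·47=165722 → min 165722 | Q..S: k=2: 0+3854+47·41·2=7708; k=3: 90569+0+47·47·2=94987 → min 7708 | R..T: k=3: 0+3102+41·47·33=66693; k=4: 3854+0+41·2·33=6560 → min 6560 | S..U: k=4: 0+1980+47·2·30=4800; k=5: 3102+0+47·33·30=49632 → min 4800.
Length 4: P..S: k=1: 0+7708+43·47·2=11750; k=2: 82861+3854+43·41·2=90241; k=3: 165722+0+43·47·2=169764 → min 11750 | Q..T: k=2: 0+6560+47·41·33=70151; k=3: 90569+3102+47·47·33=166568; k=4: 7708+0+47·2·33=10810 → min 10810 | R..U: k=3: 0+4800+41·47·30=62610; k=4: 3854+1980+41·2·30=8294; k=5: 6560+0+41·33·30=47150 → min 8294.
Length 5: P..T: k=1: 0+10810+43·47·33=77503; k=2: 82861+6560+43·41·33=147600; k=3: 165722+3102+43·47·33=235517; k=4: 11750+0+43·2·33=14588 → min 14588 | Q..U: k=2: 0+8294+47·41·30=66104; k=3: 90569+4800+47·47·30=161639; k=4: 7708+1980+47·2·30=12508; k=5: 10810+0+47·33·30=57340 → min 12508.
Length 6: P..U: k=1: 0+12508+43·47·30=73138; k=2: 82861+8294+43·41·30=144045; k=3: 165722+4800+43·47·30=231152; k=4: 11750+1980+43·2·30=16310; k=5: 14588+0+43·33·30=57158 → min 16310.
Optimal order: ((P (Q (R S))) (T U)) with cost 16310.

16310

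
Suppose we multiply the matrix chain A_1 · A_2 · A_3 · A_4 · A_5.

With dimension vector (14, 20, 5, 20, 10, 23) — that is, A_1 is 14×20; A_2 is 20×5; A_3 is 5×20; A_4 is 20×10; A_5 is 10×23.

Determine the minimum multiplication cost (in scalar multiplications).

Adjacent pairs: A_1A_2 = 14·20·5 = 1400; A_2A_3 = 20·5·20 = 2000; A_3A_4 = 5·20·10 = 1000; A_4A_5 = 20·10·23 = 4600.
Length 3: A_1..A_3: k=1: 0+2000+14·20·20=7600; k=2: 1400+0+14·5·20=2800 → min 2800 | A_2..A_4: k=2: 0+1000+20·5·10=2000; k=3: 2000+0+20·20·10=6000 → min 2000 | A_3..A_5: k=3: 0+4600+5·20·23=6900; k=4: 1000+0+5·10·23=2150 → min 2150.
Length 4: A_1..A_4: k=1: 0+2000+14·20·10=4800; k=2: 1400+1000+14·5·10=3100; k=3: 2800+0+14·20·10=5600 → min 3100 | A_2..A_5: k=2: 0+2150+20·5·23=4450; k=3: 2000+4600+20·20·23=15800; k=4: 2000+0+20·10·23=6600 → min 4450.
Length 5: A_1..A_5: k=1: 0+4450+14·20·23=10890; k=2: 1400+2150+14·5·23=5160; k=3: 2800+4600+14·20·23=13840; k=4: 3100+0+14·10·23=6320 → min 5160.
Optimal order: ((A_1 · A_2) · ((A_3 · A_4) · A_5)) with cost 5160.

5160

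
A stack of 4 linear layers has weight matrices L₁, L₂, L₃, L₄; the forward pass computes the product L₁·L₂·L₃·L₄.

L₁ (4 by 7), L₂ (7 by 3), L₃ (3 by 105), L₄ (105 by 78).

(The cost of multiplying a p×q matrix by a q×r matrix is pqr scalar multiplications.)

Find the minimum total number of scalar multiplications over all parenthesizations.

25590

Adjacent pairs: L₁L₂ = 4·7·3 = 84; L₂L₃ = 7·3·105 = 2205; L₃L₄ = 3·105·78 = 24570.
Length 3: L₁..L₃: k=1: 0+2205+4·7·105=5145; k=2: 84+0+4·3·105=1344 → min 1344 | L₂..L₄: k=2: 0+24570+7·3·78=26208; k=3: 2205+0+7·105·78=59535 → min 26208.
Length 4: L₁..L₄: k=1: 0+26208+4·7·78=28392; k=2: 84+24570+4·3·78=25590; k=3: 1344+0+4·105·78=34104 → min 25590.
Optimal order: ((L₁·L₂)·(L₃·L₄)) with cost 25590.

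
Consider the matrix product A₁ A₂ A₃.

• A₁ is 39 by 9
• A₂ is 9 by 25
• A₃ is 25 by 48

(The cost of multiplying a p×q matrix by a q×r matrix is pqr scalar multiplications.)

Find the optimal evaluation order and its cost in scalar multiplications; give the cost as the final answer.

(A₁ (A₂ A₃)): cost 27648.
((A₁ A₂) A₃): cost 55575.
Optimal: (A₁ (A₂ A₃)) with cost 27648.

27648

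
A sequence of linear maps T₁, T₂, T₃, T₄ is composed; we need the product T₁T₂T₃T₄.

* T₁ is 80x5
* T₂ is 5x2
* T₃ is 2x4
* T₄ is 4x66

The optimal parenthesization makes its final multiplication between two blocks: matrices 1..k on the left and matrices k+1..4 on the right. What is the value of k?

Adjacent pairs: T₁T₂ = 80·5·2 = 800; T₂T₃ = 5·2·4 = 40; T₃T₄ = 2·4·66 = 528.
Length 3: T₁..T₃: k=1: 0+40+80·5·4=1640; k=2: 800+0+80·2·4=1440 → min 1440 | T₂..T₄: k=2: 0+528+5·2·66=1188; k=3: 40+0+5·4·66=1360 → min 1188.
Top-level splits: k=1: (T₁..T₁)·(T₂..T₄) → 0+1188+80·5·66 = 27588; k=2: (T₁..T₂)·(T₃..T₄) → 800+528+80·2·66 = 11888; k=3: (T₁..T₃)·(T₄..T₄) → 1440+0+80·4·66 = 22560.
Best split is after T₂, i.e. k = 2.

2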